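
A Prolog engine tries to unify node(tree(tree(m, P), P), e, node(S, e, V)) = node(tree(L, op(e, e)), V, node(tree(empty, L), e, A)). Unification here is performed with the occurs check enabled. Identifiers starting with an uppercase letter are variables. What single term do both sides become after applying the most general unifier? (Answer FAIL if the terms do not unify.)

Decompose node/3: tree(tree(m, P), P) = tree(L, op(e, e)),  e = V,  node(S, e, V) = node(tree(empty, L), e, A).
Decompose tree/2: tree(m, P) = L,  P = op(e, e).
Bind L := tree(m, P); substituting into the one remaining equation that mentions L gives: node(S, e, V) = node(tree(empty, tree(m, P)), e, A).
Bind P := op(e, e); substituting into the one remaining equation that mentions P gives: node(S, e, V) = node(tree(empty, tree(m, op(e, e))), e, A). Substituting into the earlier binding gives L := tree(m, op(e, e)).
Bind V := e; substituting into the remaining equation gives: node(S, e, e) = node(tree(empty, tree(m, op(e, e))), e, A).
Decompose node/3: S = tree(empty, tree(m, op(e, e))),  e = e,  e = A.
Bind S := tree(empty, tree(m, op(e, e))); no other remaining equation mentions S.
Delete trivial equation e = e.
Bind A := e.
Applying the MGU to either side gives node(tree(tree(m, op(e, e)), op(e, e)), e, node(tree(empty, tree(m, op(e, e))), e, e)).

node(tree(tree(m, op(e, e)), op(e, e)), e, node(tree(empty, tree(m, op(e, e))), e, e))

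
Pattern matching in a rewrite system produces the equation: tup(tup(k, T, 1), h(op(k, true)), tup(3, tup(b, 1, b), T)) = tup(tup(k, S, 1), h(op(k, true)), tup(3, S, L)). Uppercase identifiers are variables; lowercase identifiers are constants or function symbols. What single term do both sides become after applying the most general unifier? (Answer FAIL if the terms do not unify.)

Decompose tup/3: tup(k, T, 1) = tup(k, S, 1),  h(op(k, true)) = h(op(k, true)),  tup(3, tup(b, 1, b), T) = tup(3, S, L).
Decompose tup/3: k = k,  T = S,  1 = 1.
Delete trivial equation k = k.
Bind T := S; substituting into the one remaining equation that mentions T gives: tup(3, tup(b, 1, b), S) = tup(3, S, L).
Delete trivial equation 1 = 1.
Delete trivial equation h(op(k, true)) = h(op(k, true)).
Decompose tup/3: 3 = 3,  tup(b, 1, b) = S,  S = L.
Delete trivial equation 3 = 3.
Bind S := tup(b, 1, b); substituting into the remaining equation gives: tup(b, 1, b) = L. Substituting into the earlier binding gives T := tup(b, 1, b).
Bind L := tup(b, 1, b).
Applying the MGU to either side gives tup(tup(k, tup(b, 1, b), 1), h(op(k, true)), tup(3, tup(b, 1, b), tup(b, 1, b))).

tup(tup(k, tup(b, 1, b), 1), h(op(k, true)), tup(3, tup(b, 1, b), tup(b, 1, b)))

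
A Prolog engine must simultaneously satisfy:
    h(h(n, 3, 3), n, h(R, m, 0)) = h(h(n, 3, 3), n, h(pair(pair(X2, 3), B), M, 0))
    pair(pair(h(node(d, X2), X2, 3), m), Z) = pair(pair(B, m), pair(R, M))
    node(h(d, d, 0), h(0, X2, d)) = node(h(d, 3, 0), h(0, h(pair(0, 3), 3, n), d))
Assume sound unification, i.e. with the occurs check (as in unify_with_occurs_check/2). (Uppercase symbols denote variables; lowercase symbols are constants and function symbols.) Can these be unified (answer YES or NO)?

NO

Decompose h/3: h(n, 3, 3) = h(n, 3, 3),  n = n,  h(R, m, 0) = h(pair(pair(X2, 3), B), M, 0).
Delete trivial equation h(n, 3, 3) = h(n, 3, 3).
Delete trivial equation n = n.
Decompose h/3: R = pair(pair(X2, 3), B),  m = M,  0 = 0.
Bind R := pair(pair(X2, 3), B); substituting into the one remaining equation that mentions R gives: pair(pair(h(node(d, X2), X2, 3), m), Z) = pair(pair(B, m), pair(pair(pair(X2, 3), B), M)).
Bind M := m; substituting into the one remaining equation that mentions M gives: pair(pair(h(node(d, X2), X2, 3), m), Z) = pair(pair(B, m), pair(pair(pair(X2, 3), B), m)).
Delete trivial equation 0 = 0.
Decompose pair/2: pair(h(node(d, X2), X2, 3), m) = pair(B, m),  Z = pair(pair(pair(X2, 3), B), m).
Decompose pair/2: h(node(d, X2), X2, 3) = B,  m = m.
Bind B := h(node(d, X2), X2, 3); substituting into the one remaining equation that mentions B gives: Z = pair(pair(pair(X2, 3), h(node(d, X2), X2, 3)), m). Substituting into the earlier binding gives R := pair(pair(X2, 3), h(node(d, X2), X2, 3)).
Delete trivial equation m = m.
Bind Z := pair(pair(pair(X2, 3), h(node(d, X2), X2, 3)), m); no other remaining equation mentions Z.
Decompose node/2: h(d, d, 0) = h(d, 3, 0),  h(0, X2, d) = h(0, h(pair(0, 3), 3, n), d).
Decompose h/3: d = d,  d = 3,  0 = 0.
Delete trivial equation d = d.
Clash: constants d and 3 differ; no unifier exists.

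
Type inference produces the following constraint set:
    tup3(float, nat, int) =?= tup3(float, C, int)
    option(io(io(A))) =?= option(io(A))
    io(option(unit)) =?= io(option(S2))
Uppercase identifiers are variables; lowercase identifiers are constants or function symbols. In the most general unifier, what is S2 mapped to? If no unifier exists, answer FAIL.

Decompose tup3/3: float =?= float,  nat =?= C,  int =?= int.
Delete trivial equation float =?= float.
Bind C := nat; no other remaining equation mentions C.
Delete trivial equation int =?= int.
Decompose option/1: io(io(A)) =?= io(A).
Decompose io/1: io(A) =?= A.
Occurs check fails: A occurs in io(A); the equation A =?= io(A) has no finite solution.

FAIL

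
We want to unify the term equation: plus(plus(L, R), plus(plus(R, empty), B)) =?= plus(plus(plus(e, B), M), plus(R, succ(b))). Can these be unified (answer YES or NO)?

Decompose plus/2: plus(L, R) =?= plus(plus(e, B), M),  plus(plus(R, empty), B) =?= plus(R, succ(b)).
Decompose plus/2: L =?= plus(e, B),  R =?= M.
Bind L := plus(e, B); no other remaining equation mentions L.
Bind R := M; substituting into the remaining equation gives: plus(plus(M, empty), B) =?= plus(M, succ(b)).
Decompose plus/2: plus(M, empty) =?= M,  B =?= succ(b).
Occurs check fails: M occurs in plus(M, empty); the equation M =?= plus(M, empty) has no finite solution.

NO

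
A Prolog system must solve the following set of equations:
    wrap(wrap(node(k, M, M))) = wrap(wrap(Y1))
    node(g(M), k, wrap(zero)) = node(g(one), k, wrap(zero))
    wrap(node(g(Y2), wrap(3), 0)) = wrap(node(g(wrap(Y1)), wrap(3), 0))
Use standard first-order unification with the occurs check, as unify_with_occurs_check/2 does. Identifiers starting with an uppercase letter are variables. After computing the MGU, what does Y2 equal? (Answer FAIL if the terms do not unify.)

wrap(node(k, one, one))

Decompose wrap/1: wrap(node(k, M, M)) = wrap(Y1).
Decompose wrap/1: node(k, M, M) = Y1.
Bind Y1 := node(k, M, M); substituting into the one remaining equation that mentions Y1 gives: wrap(node(g(Y2), wrap(3), 0)) = wrap(node(g(wrap(node(k, M, M))), wrap(3), 0)).
Decompose node/3: g(M) = g(one),  k = k,  wrap(zero) = wrap(zero).
Decompose g/1: M = one.
Bind M := one; substituting into the one remaining equation that mentions M gives: wrap(node(g(Y2), wrap(3), 0)) = wrap(node(g(wrap(node(k, one, one))), wrap(3), 0)). Substituting into the earlier binding gives Y1 := node(k, one, one).
Delete trivial equation k = k.
Delete trivial equation wrap(zero) = wrap(zero).
Decompose wrap/1: node(g(Y2), wrap(3), 0) = node(g(wrap(node(k, one, one))), wrap(3), 0).
Decompose node/3: g(Y2) = g(wrap(node(k, one, one))),  wrap(3) = wrap(3),  0 = 0.
Decompose g/1: Y2 = wrap(node(k, one, one)).
Bind Y2 := wrap(node(k, one, one)); no other remaining equation mentions Y2.
Delete trivial equation wrap(3) = wrap(3).
Delete trivial equation 0 = 0.
MGU = { Y1 -> node(k, one, one), M -> one, Y2 -> wrap(node(k, one, one)) }, so Y2 -> wrap(node(k, one, one)).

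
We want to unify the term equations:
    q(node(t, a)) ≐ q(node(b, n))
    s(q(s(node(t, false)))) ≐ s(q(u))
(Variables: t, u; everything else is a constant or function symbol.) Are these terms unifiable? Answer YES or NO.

NO

Decompose q/1: node(t, a) ≐ node(b, n).
Decompose node/2: t ≐ b,  a ≐ n.
Bind t := b; substituting into the one remaining equation that mentions t gives: s(q(s(node(b, false)))) ≐ s(q(u)).
Clash: constants a and n differ; no unifier exists.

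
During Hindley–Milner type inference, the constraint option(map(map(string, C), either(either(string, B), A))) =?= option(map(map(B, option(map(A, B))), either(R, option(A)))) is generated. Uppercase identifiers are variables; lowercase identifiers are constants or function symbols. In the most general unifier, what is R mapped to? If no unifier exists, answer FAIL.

Decompose option/1: map(map(string, C), either(either(string, B), A)) =?= map(map(B, option(map(A, B))), either(R, option(A))).
Decompose map/2: map(string, C) =?= map(B, option(map(A, B))),  either(either(string, B), A) =?= either(R, option(A)).
Decompose map/2: string =?= B,  C =?= option(map(A, B)).
Bind B := string; substituting into the remaining equations gives: C =?= option(map(A, string)),  either(either(string, string), A) =?= either(R, option(A)).
Bind C := option(map(A, string)); no other remaining equation mentions C.
Decompose either/2: either(string, string) =?= R,  A =?= option(A).
Bind R := either(string, string); no other remaining equation mentions R.
Occurs check fails: A occurs in option(A); the equation A =?= option(A) has no finite solution.

FAIL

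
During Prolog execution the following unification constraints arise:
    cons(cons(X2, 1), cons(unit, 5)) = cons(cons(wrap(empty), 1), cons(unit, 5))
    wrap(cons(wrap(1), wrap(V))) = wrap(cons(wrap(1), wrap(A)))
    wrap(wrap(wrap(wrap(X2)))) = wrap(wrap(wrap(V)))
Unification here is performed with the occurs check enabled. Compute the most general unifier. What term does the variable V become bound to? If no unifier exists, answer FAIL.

wrap(wrap(empty))

Decompose cons/2: cons(X2, 1) = cons(wrap(empty), 1),  cons(unit, 5) = cons(unit, 5).
Decompose cons/2: X2 = wrap(empty),  1 = 1.
Bind X2 := wrap(empty); substituting into the one remaining equation that mentions X2 gives: wrap(wrap(wrap(wrap(wrap(empty))))) = wrap(wrap(wrap(V))).
Delete trivial equation 1 = 1.
Delete trivial equation cons(unit, 5) = cons(unit, 5).
Decompose wrap/1: cons(wrap(1), wrap(V)) = cons(wrap(1), wrap(A)).
Decompose cons/2: wrap(1) = wrap(1),  wrap(V) = wrap(A).
Delete trivial equation wrap(1) = wrap(1).
Decompose wrap/1: V = A.
Bind V := A; substituting into the remaining equation gives: wrap(wrap(wrap(wrap(wrap(empty))))) = wrap(wrap(wrap(A))).
Decompose wrap/1: wrap(wrap(wrap(wrap(empty)))) = wrap(wrap(A)).
Decompose wrap/1: wrap(wrap(wrap(empty))) = wrap(A).
Decompose wrap/1: wrap(wrap(empty)) = A.
Bind A := wrap(wrap(empty)). Substituting into the earlier binding gives V := wrap(wrap(empty)).
MGU = { X2 = wrap(empty), V = wrap(wrap(empty)), A = wrap(wrap(empty)) }, so V = wrap(wrap(empty)).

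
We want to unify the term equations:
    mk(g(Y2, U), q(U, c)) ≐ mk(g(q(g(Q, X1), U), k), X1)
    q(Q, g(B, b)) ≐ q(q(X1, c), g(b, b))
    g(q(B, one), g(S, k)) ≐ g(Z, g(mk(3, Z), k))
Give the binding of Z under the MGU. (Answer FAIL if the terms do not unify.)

Decompose mk/2: g(Y2, U) ≐ g(q(g(Q, X1), U), k),  q(U, c) ≐ X1.
Decompose g/2: Y2 ≐ q(g(Q, X1), U),  U ≐ k.
Bind Y2 := q(g(Q, X1), U); no other remaining equation mentions Y2.
Bind U := k; substituting into the one remaining equation that mentions U gives: q(k, c) ≐ X1. Substituting into the earlier binding gives Y2 := q(g(Q, X1), k).
Bind X1 := q(k, c); substituting into the one remaining equation that mentions X1 gives: q(Q, g(B, b)) ≐ q(q(q(k, c), c), g(b, b)). Substituting into the earlier binding gives Y2 := q(g(Q, q(k, c)), k).
Decompose q/2: Q ≐ q(q(k, c), c),  g(B, b) ≐ g(b, b).
Bind Q := q(q(k, c), c); no other remaining equation mentions Q. Substituting into the earlier binding gives Y2 := q(g(q(q(k, c), c), q(k, c)), k).
Decompose g/2: B ≐ b,  b ≐ b.
Bind B := b; substituting into the one remaining equation that mentions B gives: g(q(b, one), g(S, k)) ≐ g(Z, g(mk(3, Z), k)).
Delete trivial equation b ≐ b.
Decompose g/2: q(b, one) ≐ Z,  g(S, k) ≐ g(mk(3, Z), k).
Bind Z := q(b, one); substituting into the remaining equation gives: g(S, k) ≐ g(mk(3, q(b, one)), k).
Decompose g/2: S ≐ mk(3, q(b, one)),  k ≐ k.
Bind S := mk(3, q(b, one)); no other remaining equation mentions S.
Delete trivial equation k ≐ k.
MGU = { Y2 ↦ q(g(q(q(k, c), c), q(k, c)), k), U ↦ k, X1 ↦ q(k, c), Q ↦ q(q(k, c), c), B ↦ b, Z ↦ q(b, one), S ↦ mk(3, q(b, one)) }, so Z ↦ q(b, one).

q(b, one)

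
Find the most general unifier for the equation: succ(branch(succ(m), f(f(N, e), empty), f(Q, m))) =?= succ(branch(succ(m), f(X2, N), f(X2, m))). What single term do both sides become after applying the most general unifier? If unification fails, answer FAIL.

Decompose succ/1: branch(succ(m), f(f(N, e), empty), f(Q, m)) =?= branch(succ(m), f(X2, N), f(X2, m)).
Decompose branch/3: succ(m) =?= succ(m),  f(f(N, e), empty) =?= f(X2, N),  f(Q, m) =?= f(X2, m).
Delete trivial equation succ(m) =?= succ(m).
Decompose f/2: f(N, e) =?= X2,  empty =?= N.
Bind X2 := f(N, e); substituting into the one remaining equation that mentions X2 gives: f(Q, m) =?= f(f(N, e), m).
Bind N := empty; substituting into the remaining equation gives: f(Q, m) =?= f(f(empty, e), m). Substituting into the earlier binding gives X2 := f(empty, e).
Decompose f/2: Q =?= f(empty, e),  m =?= m.
Bind Q := f(empty, e); no other remaining equation mentions Q.
Delete trivial equation m =?= m.
Applying the MGU to either side gives succ(branch(succ(m), f(f(empty, e), empty), f(f(empty, e), m))).

succ(branch(succ(m), f(f(empty, e), empty), f(f(empty, e), m)))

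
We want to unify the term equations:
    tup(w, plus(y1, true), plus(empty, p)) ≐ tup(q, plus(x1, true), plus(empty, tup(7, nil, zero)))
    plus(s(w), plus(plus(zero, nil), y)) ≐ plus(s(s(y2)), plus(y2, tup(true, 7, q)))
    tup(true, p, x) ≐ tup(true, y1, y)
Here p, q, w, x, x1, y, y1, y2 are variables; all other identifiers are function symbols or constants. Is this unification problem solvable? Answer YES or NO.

YES

Decompose tup/3: w ≐ q,  plus(y1, true) ≐ plus(x1, true),  plus(empty, p) ≐ plus(empty, tup(7, nil, zero)).
Bind w := q; substituting into the one remaining equation that mentions w gives: plus(s(q), plus(plus(zero, nil), y)) ≐ plus(s(s(y2)), plus(y2, tup(true, 7, q))).
Decompose plus/2: y1 ≐ x1,  true ≐ true.
Bind y1 := x1; substituting into the one remaining equation that mentions y1 gives: tup(true, p, x) ≐ tup(true, x1, y).
Delete trivial equation true ≐ true.
Decompose plus/2: empty ≐ empty,  p ≐ tup(7, nil, zero).
Delete trivial equation empty ≐ empty.
Bind p := tup(7, nil, zero); substituting into the one remaining equation that mentions p gives: tup(true, tup(7, nil, zero), x) ≐ tup(true, x1, y).
Decompose plus/2: s(q) ≐ s(s(y2)),  plus(plus(zero, nil), y) ≐ plus(y2, tup(true, 7, q)).
Decompose s/1: q ≐ s(y2).
Bind q := s(y2); substituting into the one remaining equation that mentions q gives: plus(plus(zero, nil), y) ≐ plus(y2, tup(true, 7, s(y2))). Substituting into the earlier binding gives w := s(y2).
Decompose plus/2: plus(zero, nil) ≐ y2,  y ≐ tup(true, 7, s(y2)).
Bind y2 := plus(zero, nil); substituting into the one remaining equation that mentions y2 gives: y ≐ tup(true, 7, s(plus(zero, nil))). Substituting into the earlier bindings gives w := s(plus(zero, nil)), q := s(plus(zero, nil)).
Bind y := tup(true, 7, s(plus(zero, nil))); substituting into the remaining equation gives: tup(true, tup(7, nil, zero), x) ≐ tup(true, x1, tup(true, 7, s(plus(zero, nil)))).
Decompose tup/3: true ≐ true,  tup(7, nil, zero) ≐ x1,  x ≐ tup(true, 7, s(plus(zero, nil))).
Delete trivial equation true ≐ true.
Bind x1 := tup(7, nil, zero); no other remaining equation mentions x1. Substituting into the earlier binding gives y1 := tup(7, nil, zero).
Bind x := tup(true, 7, s(plus(zero, nil))).
No equations remain and no clash or occurs-check failure arose, so a unifier exists.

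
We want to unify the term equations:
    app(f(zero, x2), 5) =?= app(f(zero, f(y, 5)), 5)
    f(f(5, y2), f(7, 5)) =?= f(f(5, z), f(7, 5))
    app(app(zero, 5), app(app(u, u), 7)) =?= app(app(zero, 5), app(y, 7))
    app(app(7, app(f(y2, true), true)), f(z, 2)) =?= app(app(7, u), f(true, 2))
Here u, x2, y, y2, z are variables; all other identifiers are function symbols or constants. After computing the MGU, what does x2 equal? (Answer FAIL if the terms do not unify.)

f(app(app(f(true, true), true), app(f(true, true), true)), 5)

Decompose app/2: f(zero, x2) =?= f(zero, f(y, 5)),  5 =?= 5.
Decompose f/2: zero =?= zero,  x2 =?= f(y, 5).
Delete trivial equation zero =?= zero.
Bind x2 := f(y, 5); no other remaining equation mentions x2.
Delete trivial equation 5 =?= 5.
Decompose f/2: f(5, y2) =?= f(5, z),  f(7, 5) =?= f(7, 5).
Decompose f/2: 5 =?= 5,  y2 =?= z.
Delete trivial equation 5 =?= 5.
Bind y2 := z; substituting into the one remaining equation that mentions y2 gives: app(app(7, app(f(z, true), true)), f(z, 2)) =?= app(app(7, u), f(true, 2)).
Delete trivial equation f(7, 5) =?= f(7, 5).
Decompose app/2: app(zero, 5) =?= app(zero, 5),  app(app(u, u), 7) =?= app(y, 7).
Delete trivial equation app(zero, 5) =?= app(zero, 5).
Decompose app/2: app(u, u) =?= y,  7 =?= 7.
Bind y := app(u, u); no other remaining equation mentions y. Substituting into the earlier binding gives x2 := f(app(u, u), 5).
Delete trivial equation 7 =?= 7.
Decompose app/2: app(7, app(f(z, true), true)) =?= app(7, u),  f(z, 2) =?= f(true, 2).
Decompose app/2: 7 =?= 7,  app(f(z, true), true) =?= u.
Delete trivial equation 7 =?= 7.
Bind u := app(f(z, true), true); no other remaining equation mentions u. Substituting into the earlier bindings gives x2 := f(app(app(f(z, true), true), app(f(z, true), true)), 5), y := app(app(f(z, true), true), app(f(z, true), true)).
Decompose f/2: z =?= true,  2 =?= 2.
Bind z := true; no other remaining equation mentions z. Substituting into the earlier bindings gives x2 := f(app(app(f(true, true), true), app(f(true, true), true)), 5), y2 := true, y := app(app(f(true, true), true), app(f(true, true), true)), u := app(f(true, true), true).
Delete trivial equation 2 =?= 2.
MGU = { x2 -> f(app(app(f(true, true), true), app(f(true, true), true)), 5), y2 -> true, y -> app(app(f(true, true), true), app(f(true, true), true)), u -> app(f(true, true), true), z -> true }, so x2 -> f(app(app(f(true, true), true), app(f(true, true), true)), 5).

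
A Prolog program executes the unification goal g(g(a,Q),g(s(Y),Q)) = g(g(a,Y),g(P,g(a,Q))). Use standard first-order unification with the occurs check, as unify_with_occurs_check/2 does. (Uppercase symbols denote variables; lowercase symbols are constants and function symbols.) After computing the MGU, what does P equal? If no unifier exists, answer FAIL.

Decompose g/2: g(a,Q) = g(a,Y),  g(s(Y),Q) = g(P,g(a,Q)).
Decompose g/2: a = a,  Q = Y.
Delete trivial equation a = a.
Bind Q := Y; substituting into the remaining equation gives: g(s(Y),Y) = g(P,g(a,Y)).
Decompose g/2: s(Y) = P,  Y = g(a,Y).
Bind P := s(Y); no other remaining equation mentions P.
Occurs check fails: Y occurs in g(a,Y); the equation Y = g(a,Y) has no finite solution.

FAIL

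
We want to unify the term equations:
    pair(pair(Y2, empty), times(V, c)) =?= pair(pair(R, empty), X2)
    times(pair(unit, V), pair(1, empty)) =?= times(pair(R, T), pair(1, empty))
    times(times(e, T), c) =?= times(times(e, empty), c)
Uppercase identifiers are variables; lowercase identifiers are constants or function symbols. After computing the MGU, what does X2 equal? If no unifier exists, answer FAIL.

times(empty, c)

Decompose pair/2: pair(Y2, empty) =?= pair(R, empty),  times(V, c) =?= X2.
Decompose pair/2: Y2 =?= R,  empty =?= empty.
Bind Y2 := R; no other remaining equation mentions Y2.
Delete trivial equation empty =?= empty.
Bind X2 := times(V, c); no other remaining equation mentions X2.
Decompose times/2: pair(unit, V) =?= pair(R, T),  pair(1, empty) =?= pair(1, empty).
Decompose pair/2: unit =?= R,  V =?= T.
Bind R := unit; no other remaining equation mentions R. Substituting into the earlier binding gives Y2 := unit.
Bind V := T; no other remaining equation mentions V. Substituting into the earlier binding gives X2 := times(T, c).
Delete trivial equation pair(1, empty) =?= pair(1, empty).
Decompose times/2: times(e, T) =?= times(e, empty),  c =?= c.
Decompose times/2: e =?= e,  T =?= empty.
Delete trivial equation e =?= e.
Bind T := empty; no other remaining equation mentions T. Substituting into the earlier bindings gives X2 := times(empty, c), V := empty.
Delete trivial equation c =?= c.
MGU = { Y2 ↦ unit, X2 ↦ times(empty, c), R ↦ unit, V ↦ empty, T ↦ empty }, so X2 ↦ times(empty, c).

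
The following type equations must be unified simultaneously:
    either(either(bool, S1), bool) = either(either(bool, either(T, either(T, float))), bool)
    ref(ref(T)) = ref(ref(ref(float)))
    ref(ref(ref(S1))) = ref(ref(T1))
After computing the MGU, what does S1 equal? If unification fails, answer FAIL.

either(ref(float), either(ref(float), float))

Decompose either/2: either(bool, S1) = either(bool, either(T, either(T, float))),  bool = bool.
Decompose either/2: bool = bool,  S1 = either(T, either(T, float)).
Delete trivial equation bool = bool.
Bind S1 := either(T, either(T, float)); substituting into the one remaining equation that mentions S1 gives: ref(ref(ref(either(T, either(T, float))))) = ref(ref(T1)).
Delete trivial equation bool = bool.
Decompose ref/1: ref(T) = ref(ref(float)).
Decompose ref/1: T = ref(float).
Bind T := ref(float); substituting into the remaining equation gives: ref(ref(ref(either(ref(float), either(ref(float), float))))) = ref(ref(T1)). Substituting into the earlier binding gives S1 := either(ref(float), either(ref(float), float)).
Decompose ref/1: ref(ref(either(ref(float), either(ref(float), float)))) = ref(T1).
Decompose ref/1: ref(either(ref(float), either(ref(float), float))) = T1.
Bind T1 := ref(either(ref(float), either(ref(float), float))).
MGU = { S1 ↦ either(ref(float), either(ref(float), float)), T ↦ ref(float), T1 ↦ ref(either(ref(float), either(ref(float), float))) }, so S1 ↦ either(ref(float), either(ref(float), float)).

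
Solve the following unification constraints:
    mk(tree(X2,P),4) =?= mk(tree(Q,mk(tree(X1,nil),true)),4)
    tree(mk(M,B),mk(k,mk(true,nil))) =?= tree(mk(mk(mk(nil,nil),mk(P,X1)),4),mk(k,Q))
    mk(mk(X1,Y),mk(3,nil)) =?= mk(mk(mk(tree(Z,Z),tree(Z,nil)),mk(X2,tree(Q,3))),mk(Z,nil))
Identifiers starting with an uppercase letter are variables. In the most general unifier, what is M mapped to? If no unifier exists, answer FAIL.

mk(mk(nil,nil),mk(mk(tree(mk(tree(3,3),tree(3,nil)),nil),true),mk(tree(3,3),tree(3,nil))))

Decompose mk/2: tree(X2,P) =?= tree(Q,mk(tree(X1,nil),true)),  4 =?= 4.
Decompose tree/2: X2 =?= Q,  P =?= mk(tree(X1,nil),true).
Bind X2 := Q; substituting into the one remaining equation that mentions X2 gives: mk(mk(X1,Y),mk(3,nil)) =?= mk(mk(mk(tree(Z,Z),tree(Z,nil)),mk(Q,tree(Q,3))),mk(Z,nil)).
Bind P := mk(tree(X1,nil),true); substituting into the one remaining equation that mentions P gives: tree(mk(M,B),mk(k,mk(true,nil))) =?= tree(mk(mk(mk(nil,nil),mk(mk(tree(X1,nil),true),X1)),4),mk(k,Q)).
Delete trivial equation 4 =?= 4.
Decompose tree/2: mk(M,B) =?= mk(mk(mk(nil,nil),mk(mk(tree(X1,nil),true),X1)),4),  mk(k,mk(true,nil)) =?= mk(k,Q).
Decompose mk/2: M =?= mk(mk(nil,nil),mk(mk(tree(X1,nil),true),X1)),  B =?= 4.
Bind M := mk(mk(nil,nil),mk(mk(tree(X1,nil),true),X1)); no other remaining equation mentions M.
Bind B := 4; no other remaining equation mentions B.
Decompose mk/2: k =?= k,  mk(true,nil) =?= Q.
Delete trivial equation k =?= k.
Bind Q := mk(true,nil); substituting into the remaining equation gives: mk(mk(X1,Y),mk(3,nil)) =?= mk(mk(mk(tree(Z,Z),tree(Z,nil)),mk(mk(true,nil),tree(mk(true,nil),3))),mk(Z,nil)). Substituting into the earlier binding gives X2 := mk(true,nil).
Decompose mk/2: mk(X1,Y) =?= mk(mk(tree(Z,Z),tree(Z,nil)),mk(mk(true,nil),tree(mk(true,nil),3))),  mk(3,nil) =?= mk(Z,nil).
Decompose mk/2: X1 =?= mk(tree(Z,Z),tree(Z,nil)),  Y =?= mk(mk(true,nil),tree(mk(true,nil),3)).
Bind X1 := mk(tree(Z,Z),tree(Z,nil)); no other remaining equation mentions X1. Substituting into the earlier bindings gives P := mk(tree(mk(tree(Z,Z),tree(Z,nil)),nil),true), M := mk(mk(nil,nil),mk(mk(tree(mk(tree(Z,Z),tree(Z,nil)),nil),true),mk(tree(Z,Z),tree(Z,nil)))).
Bind Y := mk(mk(true,nil),tree(mk(true,nil),3)); no other remaining equation mentions Y.
Decompose mk/2: 3 =?= Z,  nil =?= nil.
Bind Z := 3; no other remaining equation mentions Z. Substituting into the earlier bindings gives P := mk(tree(mk(tree(3,3),tree(3,nil)),nil),true), M := mk(mk(nil,nil),mk(mk(tree(mk(tree(3,3),tree(3,nil)),nil),true),mk(tree(3,3),tree(3,nil)))), X1 := mk(tree(3,3),tree(3,nil)).
Delete trivial equation nil =?= nil.
MGU = { X2 -> mk(true,nil), P -> mk(tree(mk(tree(3,3),tree(3,nil)),nil),true), M -> mk(mk(nil,nil),mk(mk(tree(mk(tree(3,3),tree(3,nil)),nil),true),mk(tree(3,3),tree(3,nil)))), B -> 4, Q -> mk(true,nil), X1 -> mk(tree(3,3),tree(3,nil)), Y -> mk(mk(true,nil),tree(mk(true,nil),3)), Z -> 3 }, so M -> mk(mk(nil,nil),mk(mk(tree(mk(tree(3,3),tree(3,nil)),nil),true),mk(tree(3,3),tree(3,nil)))).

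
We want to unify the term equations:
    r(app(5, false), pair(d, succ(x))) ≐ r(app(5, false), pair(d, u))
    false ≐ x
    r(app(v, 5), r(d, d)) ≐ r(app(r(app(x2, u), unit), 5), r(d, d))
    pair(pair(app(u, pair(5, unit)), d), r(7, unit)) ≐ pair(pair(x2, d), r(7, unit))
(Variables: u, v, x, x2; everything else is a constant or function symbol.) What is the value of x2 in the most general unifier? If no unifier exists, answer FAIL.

app(succ(false), pair(5, unit))

Decompose r/2: app(5, false) ≐ app(5, false),  pair(d, succ(x)) ≐ pair(d, u).
Delete trivial equation app(5, false) ≐ app(5, false).
Decompose pair/2: d ≐ d,  succ(x) ≐ u.
Delete trivial equation d ≐ d.
Bind u := succ(x); substituting into the 2 remaining equations that mention u gives: r(app(v, 5), r(d, d)) ≐ r(app(r(app(x2, succ(x)), unit), 5), r(d, d)),  pair(pair(app(succ(x), pair(5, unit)), d), r(7, unit)) ≐ pair(pair(x2, d), r(7, unit)).
Bind x := false; substituting into the remaining equations gives: r(app(v, 5), r(d, d)) ≐ r(app(r(app(x2, succ(false)), unit), 5), r(d, d)),  pair(pair(app(succ(false), pair(5, unit)), d), r(7, unit)) ≐ pair(pair(x2, d), r(7, unit)). Substituting into the earlier binding gives u := succ(false).
Decompose r/2: app(v, 5) ≐ app(r(app(x2, succ(false)), unit), 5),  r(d, d) ≐ r(d, d).
Decompose app/2: v ≐ r(app(x2, succ(false)), unit),  5 ≐ 5.
Bind v := r(app(x2, succ(false)), unit); no other remaining equation mentions v.
Delete trivial equation 5 ≐ 5.
Delete trivial equation r(d, d) ≐ r(d, d).
Decompose pair/2: pair(app(succ(false), pair(5, unit)), d) ≐ pair(x2, d),  r(7, unit) ≐ r(7, unit).
Decompose pair/2: app(succ(false), pair(5, unit)) ≐ x2,  d ≐ d.
Bind x2 := app(succ(false), pair(5, unit)); no other remaining equation mentions x2. Substituting into the earlier binding gives v := r(app(app(succ(false), pair(5, unit)), succ(false)), unit).
Delete trivial equation d ≐ d.
Delete trivial equation r(7, unit) ≐ r(7, unit).
MGU = { u := succ(false), x := false, v := r(app(app(succ(false), pair(5, unit)), succ(false)), unit), x2 := app(succ(false), pair(5, unit)) }, so x2 := app(succ(false), pair(5, unit)).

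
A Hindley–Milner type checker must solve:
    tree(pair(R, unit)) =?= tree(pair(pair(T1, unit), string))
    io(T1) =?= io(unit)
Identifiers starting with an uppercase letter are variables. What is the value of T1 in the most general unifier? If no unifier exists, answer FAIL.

FAIL

Decompose tree/1: pair(R, unit) =?= pair(pair(T1, unit), string).
Decompose pair/2: R =?= pair(T1, unit),  unit =?= string.
Bind R := pair(T1, unit); no other remaining equation mentions R.
Clash: constants unit and string differ; no unifier exists.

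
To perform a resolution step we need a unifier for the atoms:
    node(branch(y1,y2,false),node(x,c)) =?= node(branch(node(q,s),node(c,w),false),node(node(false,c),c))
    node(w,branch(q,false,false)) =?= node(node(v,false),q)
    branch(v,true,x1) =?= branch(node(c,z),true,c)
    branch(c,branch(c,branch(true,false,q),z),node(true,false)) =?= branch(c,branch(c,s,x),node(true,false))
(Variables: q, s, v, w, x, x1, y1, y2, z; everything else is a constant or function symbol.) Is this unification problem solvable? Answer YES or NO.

NO

Decompose node/2: branch(y1,y2,false) =?= branch(node(q,s),node(c,w),false),  node(x,c) =?= node(node(false,c),c).
Decompose branch/3: y1 =?= node(q,s),  y2 =?= node(c,w),  false =?= false.
Bind y1 := node(q,s); no other remaining equation mentions y1.
Bind y2 := node(c,w); no other remaining equation mentions y2.
Delete trivial equation false =?= false.
Decompose node/2: x =?= node(false,c),  c =?= c.
Bind x := node(false,c); substituting into the one remaining equation that mentions x gives: branch(c,branch(c,branch(true,false,q),z),node(true,false)) =?= branch(c,branch(c,s,node(false,c)),node(true,false)).
Delete trivial equation c =?= c.
Decompose node/2: w =?= node(v,false),  branch(q,false,false) =?= q.
Bind w := node(v,false); no other remaining equation mentions w. Substituting into the earlier binding gives y2 := node(c,node(v,false)).
Occurs check fails: q occurs in branch(q,false,false); the equation q =?= branch(q,false,false) has no finite solution.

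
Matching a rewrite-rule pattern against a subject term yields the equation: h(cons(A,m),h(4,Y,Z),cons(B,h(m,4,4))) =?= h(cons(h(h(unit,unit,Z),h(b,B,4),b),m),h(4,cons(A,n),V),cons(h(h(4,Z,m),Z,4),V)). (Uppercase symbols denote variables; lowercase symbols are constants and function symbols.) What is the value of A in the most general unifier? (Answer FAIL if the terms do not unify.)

Decompose h/3: cons(A,m) =?= cons(h(h(unit,unit,Z),h(b,B,4),b),m),  h(4,Y,Z) =?= h(4,cons(A,n),V),  cons(B,h(m,4,4)) =?= cons(h(h(4,Z,m),Z,4),V).
Decompose cons/2: A =?= h(h(unit,unit,Z),h(b,B,4),b),  m =?= m.
Bind A := h(h(unit,unit,Z),h(b,B,4),b); substituting into the one remaining equation that mentions A gives: h(4,Y,Z) =?= h(4,cons(h(h(unit,unit,Z),h(b,B,4),b),n),V).
Delete trivial equation m =?= m.
Decompose h/3: 4 =?= 4,  Y =?= cons(h(h(unit,unit,Z),h(b,B,4),b),n),  Z =?= V.
Delete trivial equation 4 =?= 4.
Bind Y := cons(h(h(unit,unit,Z),h(b,B,4),b),n); no other remaining equation mentions Y.
Bind Z := V; substituting into the remaining equation gives: cons(B,h(m,4,4)) =?= cons(h(h(4,V,m),V,4),V). Substituting into the earlier bindings gives A := h(h(unit,unit,V),h(b,B,4),b), Y := cons(h(h(unit,unit,V),h(b,B,4),b),n).
Decompose cons/2: B =?= h(h(4,V,m),V,4),  h(m,4,4) =?= V.
Bind B := h(h(4,V,m),V,4); no other remaining equation mentions B. Substituting into the earlier bindings gives A := h(h(unit,unit,V),h(b,h(h(4,V,m),V,4),4),b), Y := cons(h(h(unit,unit,V),h(b,h(h(4,V,m),V,4),4),b),n).
Bind V := h(m,4,4). Substituting into the earlier bindings gives A := h(h(unit,unit,h(m,4,4)),h(b,h(h(4,h(m,4,4),m),h(m,4,4),4),4),b), Y := cons(h(h(unit,unit,h(m,4,4)),h(b,h(h(4,h(m,4,4),m),h(m,4,4),4),4),b),n), Z := h(m,4,4), B := h(h(4,h(m,4,4),m),h(m,4,4),4).
MGU = { A ↦ h(h(unit,unit,h(m,4,4)),h(b,h(h(4,h(m,4,4),m),h(m,4,4),4),4),b), Y ↦ cons(h(h(unit,unit,h(m,4,4)),h(b,h(h(4,h(m,4,4),m),h(m,4,4),4),4),b),n), Z ↦ h(m,4,4), B ↦ h(h(4,h(m,4,4),m),h(m,4,4),4), V ↦ h(m,4,4) }, so A ↦ h(h(unit,unit,h(m,4,4)),h(b,h(h(4,h(m,4,4),m),h(m,4,4),4),4),b).

h(h(unit,unit,h(m,4,4)),h(b,h(h(4,h(m,4,4),m),h(m,4,4),4),4),b)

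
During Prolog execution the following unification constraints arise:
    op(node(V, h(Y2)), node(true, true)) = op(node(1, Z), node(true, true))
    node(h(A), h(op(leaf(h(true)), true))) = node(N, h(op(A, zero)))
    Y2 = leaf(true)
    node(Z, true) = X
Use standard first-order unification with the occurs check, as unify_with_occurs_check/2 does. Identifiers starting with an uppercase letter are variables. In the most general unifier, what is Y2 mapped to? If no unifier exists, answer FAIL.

FAIL

Decompose op/2: node(V, h(Y2)) = node(1, Z),  node(true, true) = node(true, true).
Decompose node/2: V = 1,  h(Y2) = Z.
Bind V := 1; no other remaining equation mentions V.
Bind Z := h(Y2); substituting into the one remaining equation that mentions Z gives: node(h(Y2), true) = X.
Delete trivial equation node(true, true) = node(true, true).
Decompose node/2: h(A) = N,  h(op(leaf(h(true)), true)) = h(op(A, zero)).
Bind N := h(A); no other remaining equation mentions N.
Decompose h/1: op(leaf(h(true)), true) = op(A, zero).
Decompose op/2: leaf(h(true)) = A,  true = zero.
Bind A := leaf(h(true)); no other remaining equation mentions A. Substituting into the earlier binding gives N := h(leaf(h(true))).
Clash: constants true and zero differ; no unifier exists.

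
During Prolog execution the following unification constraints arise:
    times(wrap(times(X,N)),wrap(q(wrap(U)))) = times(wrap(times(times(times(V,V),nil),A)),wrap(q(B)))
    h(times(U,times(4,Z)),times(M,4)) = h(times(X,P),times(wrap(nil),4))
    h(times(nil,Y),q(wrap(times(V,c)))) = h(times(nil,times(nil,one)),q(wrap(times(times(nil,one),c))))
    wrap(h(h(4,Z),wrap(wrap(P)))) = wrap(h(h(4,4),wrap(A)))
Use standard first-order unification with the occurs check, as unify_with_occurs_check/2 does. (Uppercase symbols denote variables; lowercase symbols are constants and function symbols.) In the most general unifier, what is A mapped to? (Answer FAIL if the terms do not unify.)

wrap(times(4,4))

Decompose times/2: wrap(times(X,N)) = wrap(times(times(times(V,V),nil),A)),  wrap(q(wrap(U))) = wrap(q(B)).
Decompose wrap/1: times(X,N) = times(times(times(V,V),nil),A).
Decompose times/2: X = times(times(V,V),nil),  N = A.
Bind X := times(times(V,V),nil); substituting into the one remaining equation that mentions X gives: h(times(U,times(4,Z)),times(M,4)) = h(times(times(times(V,V),nil),P),times(wrap(nil),4)).
Bind N := A; no other remaining equation mentions N.
Decompose wrap/1: q(wrap(U)) = q(B).
Decompose q/1: wrap(U) = B.
Bind B := wrap(U); no other remaining equation mentions B.
Decompose h/2: times(U,times(4,Z)) = times(times(times(V,V),nil),P),  times(M,4) = times(wrap(nil),4).
Decompose times/2: U = times(times(V,V),nil),  times(4,Z) = P.
Bind U := times(times(V,V),nil); no other remaining equation mentions U. Substituting into the earlier binding gives B := wrap(times(times(V,V),nil)).
Bind P := times(4,Z); substituting into the one remaining equation that mentions P gives: wrap(h(h(4,Z),wrap(wrap(times(4,Z))))) = wrap(h(h(4,4),wrap(A))).
Decompose times/2: M = wrap(nil),  4 = 4.
Bind M := wrap(nil); no other remaining equation mentions M.
Delete trivial equation 4 = 4.
Decompose h/2: times(nil,Y) = times(nil,times(nil,one)),  q(wrap(times(V,c))) = q(wrap(times(times(nil,one),c))).
Decompose times/2: nil = nil,  Y = times(nil,one).
Delete trivial equation nil = nil.
Bind Y := times(nil,one); no other remaining equation mentions Y.
Decompose q/1: wrap(times(V,c)) = wrap(times(times(nil,one),c)).
Decompose wrap/1: times(V,c) = times(times(nil,one),c).
Decompose times/2: V = times(nil,one),  c = c.
Bind V := times(nil,one); no other remaining equation mentions V. Substituting into the earlier bindings gives X := times(times(times(nil,one),times(nil,one)),nil), B := wrap(times(times(times(nil,one),times(nil,one)),nil)), U := times(times(times(nil,one),times(nil,one)),nil).
Delete trivial equation c = c.
Decompose wrap/1: h(h(4,Z),wrap(wrap(times(4,Z)))) = h(h(4,4),wrap(A)).
Decompose h/2: h(4,Z) = h(4,4),  wrap(wrap(times(4,Z))) = wrap(A).
Decompose h/2: 4 = 4,  Z = 4.
Delete trivial equation 4 = 4.
Bind Z := 4; substituting into the remaining equation gives: wrap(wrap(times(4,4))) = wrap(A). Substituting into the earlier binding gives P := times(4,4).
Decompose wrap/1: wrap(times(4,4)) = A.
Bind A := wrap(times(4,4)). Substituting into the earlier binding gives N := wrap(times(4,4)).
MGU = { X ↦ times(times(times(nil,one),times(nil,one)),nil), N ↦ wrap(times(4,4)), B ↦ wrap(times(times(times(nil,one),times(nil,one)),nil)), U ↦ times(times(times(nil,one),times(nil,one)),nil), P ↦ times(4,4), M ↦ wrap(nil), Y ↦ times(nil,one), V ↦ times(nil,one), Z ↦ 4, A ↦ wrap(times(4,4)) }, so A ↦ wrap(times(4,4)).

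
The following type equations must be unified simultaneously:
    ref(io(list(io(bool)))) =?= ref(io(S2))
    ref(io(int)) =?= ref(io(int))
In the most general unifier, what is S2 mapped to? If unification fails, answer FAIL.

Decompose ref/1: io(list(io(bool))) =?= io(S2).
Decompose io/1: list(io(bool)) =?= S2.
Bind S2 := list(io(bool)); no other remaining equation mentions S2.
Delete trivial equation ref(io(int)) =?= ref(io(int)).
MGU = { S2 ↦ list(io(bool)) }, so S2 ↦ list(io(bool)).

list(io(bool))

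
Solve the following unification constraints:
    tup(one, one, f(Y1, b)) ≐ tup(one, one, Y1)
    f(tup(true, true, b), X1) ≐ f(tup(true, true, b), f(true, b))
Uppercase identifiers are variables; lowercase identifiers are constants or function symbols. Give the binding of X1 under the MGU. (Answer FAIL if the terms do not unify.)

Decompose tup/3: one ≐ one,  one ≐ one,  f(Y1, b) ≐ Y1.
Delete trivial equation one ≐ one.
Delete trivial equation one ≐ one.
Occurs check fails: Y1 occurs in f(Y1, b); the equation Y1 ≐ f(Y1, b) has no finite solution.

FAIL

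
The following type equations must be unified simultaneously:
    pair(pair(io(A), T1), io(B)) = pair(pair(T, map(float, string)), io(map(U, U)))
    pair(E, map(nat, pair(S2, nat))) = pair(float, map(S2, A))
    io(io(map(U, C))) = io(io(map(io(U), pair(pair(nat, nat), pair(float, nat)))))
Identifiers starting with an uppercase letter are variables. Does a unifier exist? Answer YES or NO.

Decompose pair/2: pair(io(A), T1) = pair(T, map(float, string)),  io(B) = io(map(U, U)).
Decompose pair/2: io(A) = T,  T1 = map(float, string).
Bind T := io(A); no other remaining equation mentions T.
Bind T1 := map(float, string); no other remaining equation mentions T1.
Decompose io/1: B = map(U, U).
Bind B := map(U, U); no other remaining equation mentions B.
Decompose pair/2: E = float,  map(nat, pair(S2, nat)) = map(S2, A).
Bind E := float; no other remaining equation mentions E.
Decompose map/2: nat = S2,  pair(S2, nat) = A.
Bind S2 := nat; substituting into the one remaining equation that mentions S2 gives: pair(nat, nat) = A.
Bind A := pair(nat, nat); no other remaining equation mentions A. Substituting into the earlier binding gives T := io(pair(nat, nat)).
Decompose io/1: io(map(U, C)) = io(map(io(U), pair(pair(nat, nat), pair(float, nat)))).
Decompose io/1: map(U, C) = map(io(U), pair(pair(nat, nat), pair(float, nat))).
Decompose map/2: U = io(U),  C = pair(pair(nat, nat), pair(float, nat)).
Occurs check fails: U occurs in io(U); the equation U = io(U) has no finite solution.

NO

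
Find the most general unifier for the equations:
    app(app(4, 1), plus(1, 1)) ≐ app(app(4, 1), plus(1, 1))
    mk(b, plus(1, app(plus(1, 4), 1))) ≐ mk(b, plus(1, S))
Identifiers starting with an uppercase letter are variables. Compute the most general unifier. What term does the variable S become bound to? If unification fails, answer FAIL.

Delete trivial equation app(app(4, 1), plus(1, 1)) ≐ app(app(4, 1), plus(1, 1)).
Decompose mk/2: b ≐ b,  plus(1, app(plus(1, 4), 1)) ≐ plus(1, S).
Delete trivial equation b ≐ b.
Decompose plus/2: 1 ≐ 1,  app(plus(1, 4), 1) ≐ S.
Delete trivial equation 1 ≐ 1.
Bind S := app(plus(1, 4), 1).
MGU = { S ↦ app(plus(1, 4), 1) }, so S ↦ app(plus(1, 4), 1).

app(plus(1, 4), 1)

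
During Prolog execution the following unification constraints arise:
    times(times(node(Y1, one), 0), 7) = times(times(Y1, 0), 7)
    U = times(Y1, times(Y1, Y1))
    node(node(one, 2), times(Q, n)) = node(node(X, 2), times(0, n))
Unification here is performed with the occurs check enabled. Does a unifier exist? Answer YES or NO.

NO

Decompose times/2: times(node(Y1, one), 0) = times(Y1, 0),  7 = 7.
Decompose times/2: node(Y1, one) = Y1,  0 = 0.
Occurs check fails: Y1 occurs in node(Y1, one); the equation Y1 = node(Y1, one) has no finite solution.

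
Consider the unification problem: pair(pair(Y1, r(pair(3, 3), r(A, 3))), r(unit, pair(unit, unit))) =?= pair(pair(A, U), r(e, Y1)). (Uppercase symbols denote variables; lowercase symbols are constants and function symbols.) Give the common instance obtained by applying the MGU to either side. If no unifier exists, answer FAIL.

Decompose pair/2: pair(Y1, r(pair(3, 3), r(A, 3))) =?= pair(A, U),  r(unit, pair(unit, unit)) =?= r(e, Y1).
Decompose pair/2: Y1 =?= A,  r(pair(3, 3), r(A, 3)) =?= U.
Bind Y1 := A; substituting into the one remaining equation that mentions Y1 gives: r(unit, pair(unit, unit)) =?= r(e, A).
Bind U := r(pair(3, 3), r(A, 3)); no other remaining equation mentions U.
Decompose r/2: unit =?= e,  pair(unit, unit) =?= A.
Clash: constants unit and e differ; no unifier exists.

FAIL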